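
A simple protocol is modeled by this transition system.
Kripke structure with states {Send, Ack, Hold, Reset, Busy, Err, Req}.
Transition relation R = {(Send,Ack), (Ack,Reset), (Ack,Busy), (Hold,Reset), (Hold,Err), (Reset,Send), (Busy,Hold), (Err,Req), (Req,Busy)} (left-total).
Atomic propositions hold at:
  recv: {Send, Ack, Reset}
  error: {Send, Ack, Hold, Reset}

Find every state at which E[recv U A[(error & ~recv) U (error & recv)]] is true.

{Send, Ack, Reset}

Sat(~recv) = {Hold, Busy, Err, Req}
Sat(error & ~recv) = {Hold}
Sat(error & recv) = {Send, Ack, Reset}
A[(error & ~recv) U (error & recv)]: least fixpoint, start Z0 = Sat((error & recv)) = {Send, Ack, Reset}, add states in Sat(error & ~recv) with every successor in Z. Already a fixed point.
Sat(A[(error & ~recv) U (error & recv)]) = {Send, Ack, Reset}
E[recv U A[(error & ~recv) U (error & recv)]]: least fixpoint, start Z0 = Sat(A[(error & ~recv) U (error & recv)]) = {Send, Ack, Reset}, add states in Sat(recv) with some successor in Z. Already a fixed point.
Sat(E[recv U A[(error & ~recv) U (error & recv)]]) = {Send, Ack, Reset}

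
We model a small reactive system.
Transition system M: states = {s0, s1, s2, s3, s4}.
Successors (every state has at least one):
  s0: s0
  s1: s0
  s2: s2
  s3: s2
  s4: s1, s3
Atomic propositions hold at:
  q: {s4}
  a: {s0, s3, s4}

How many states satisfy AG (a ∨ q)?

1

Sat(a ∨ q) = {s0, s3, s4}
AG (a ∨ q): greatest fixpoint, start Z0 = {s0, s3, s4}, keep only states in Sat with every successor in Z. Z1 = {s0}; fixed.
Sat(AG (a ∨ q)) = {s0}
|Sat(AG (a ∨ q))| = |{s0}| = 1.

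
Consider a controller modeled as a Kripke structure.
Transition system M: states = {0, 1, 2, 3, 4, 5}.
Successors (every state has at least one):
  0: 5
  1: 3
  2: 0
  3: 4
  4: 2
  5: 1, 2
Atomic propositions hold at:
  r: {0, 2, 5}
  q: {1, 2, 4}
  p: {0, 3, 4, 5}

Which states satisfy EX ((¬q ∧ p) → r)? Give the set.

Sat(¬q) = {0, 3, 5}
Sat(¬q ∧ p) = {0, 3, 5}
Sat((¬q ∧ p) → r) = {0, 1, 2, 4, 5}
Sat(EX ((¬q ∧ p) → r)) = {s : some successor in {0, 1, 2, 4, 5}} = {0, 2, 3, 4, 5}

{0, 2, 3, 4, 5}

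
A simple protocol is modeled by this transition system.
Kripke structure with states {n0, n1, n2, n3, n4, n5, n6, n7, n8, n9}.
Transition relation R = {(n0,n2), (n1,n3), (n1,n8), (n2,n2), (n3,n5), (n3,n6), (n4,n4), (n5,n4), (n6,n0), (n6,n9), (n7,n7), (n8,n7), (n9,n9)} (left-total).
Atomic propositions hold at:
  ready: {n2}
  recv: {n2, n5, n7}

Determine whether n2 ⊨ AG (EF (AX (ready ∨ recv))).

Sat(ready ∨ recv) = {n2, n5, n7}
Sat(AX (ready ∨ recv)) = {s : every successor in {n2, n5, n7}} = {n0, n2, n7, n8}
EF (AX (ready ∨ recv)): least fixpoint, start Z0 = {n0, n2, n7, n8}, add states with some successor in Z. Z1 = {n0, n1, n2, n6, n7, n8}; Z2 = {n0, n1, n2, n3, n6, n7, n8}; fixed.
Sat(EF (AX (ready ∨ recv))) = {n0, n1, n2, n3, n6, n7, n8}
AG (EF (AX (ready ∨ recv))): greatest fixpoint, start Z0 = {n0, n1, n2, n3, n6, n7, n8}, keep only states in Sat with every successor in Z. Z1 = {n0, n1, n2, n7, n8}; Z2 = {n0, n2, n7, n8}; fixed.
Sat(AG (EF (AX (ready ∨ recv)))) = {n0, n2, n7, n8}
n2 ∈ Sat(AG (EF (AX (ready ∨ recv)))) = {n0, n2, n7, n8}, so the formula holds at n2.

Yes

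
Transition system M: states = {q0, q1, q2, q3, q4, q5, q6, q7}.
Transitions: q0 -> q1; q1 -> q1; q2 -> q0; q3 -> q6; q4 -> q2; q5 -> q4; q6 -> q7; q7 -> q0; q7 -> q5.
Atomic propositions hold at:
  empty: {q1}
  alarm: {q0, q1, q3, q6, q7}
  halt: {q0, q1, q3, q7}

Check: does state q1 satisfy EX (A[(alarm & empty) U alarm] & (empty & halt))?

Yes

Sat(alarm & empty) = {q1}
A[(alarm & empty) U alarm]: least fixpoint, start Z0 = Sat(alarm) = {q0, q1, q3, q6, q7}, add states in Sat(alarm & empty) with every successor in Z. Already a fixed point.
Sat(A[(alarm & empty) U alarm]) = {q0, q1, q3, q6, q7}
Sat(empty & halt) = {q1}
Sat(A[(alarm & empty) U alarm] & (empty & halt)) = {q1}
Sat(EX (A[(alarm & empty) U alarm] & (empty & halt))) = {s : some successor in {q1}} = {q0, q1}
q1 ∈ Sat(EX (A[(alarm & empty) U alarm] & (empty & halt))) = {q0, q1}, so the formula holds at q1.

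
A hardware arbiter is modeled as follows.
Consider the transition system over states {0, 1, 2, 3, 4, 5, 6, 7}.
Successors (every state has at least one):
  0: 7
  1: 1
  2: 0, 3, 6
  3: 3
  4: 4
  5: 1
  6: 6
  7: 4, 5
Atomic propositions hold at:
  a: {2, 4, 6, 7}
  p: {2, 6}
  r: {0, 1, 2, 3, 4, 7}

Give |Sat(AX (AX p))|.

Sat(AX p) = {s : every successor in {2, 6}} = {6}
Sat(AX (AX p)) = {s : every successor in {6}} = {6}
|Sat(AX (AX p))| = |{6}| = 1.

1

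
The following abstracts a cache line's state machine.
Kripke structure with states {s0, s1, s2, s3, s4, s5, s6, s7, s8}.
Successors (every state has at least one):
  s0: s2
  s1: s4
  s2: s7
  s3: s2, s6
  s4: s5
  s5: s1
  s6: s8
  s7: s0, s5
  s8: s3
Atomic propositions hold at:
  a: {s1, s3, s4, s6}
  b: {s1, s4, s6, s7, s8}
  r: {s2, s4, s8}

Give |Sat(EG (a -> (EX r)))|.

Sat(EX r) = {s : some successor in {s2, s4, s8}} = {s0, s1, s3, s6}
Sat(a -> (EX r)) = {s0, s1, s2, s3, s5, s6, s7, s8}
EG (a -> (EX r)): greatest fixpoint, start Z0 = {s0, s1, s2, s3, s5, s6, s7, s8}, keep only states in Sat with some successor in Z. Z1 = {s0, s2, s3, s5, s6, s7, s8}; Z2 = {s0, s2, s3, s6, s7, s8}; fixed.
Sat(EG (a -> (EX r))) = {s0, s2, s3, s6, s7, s8}
|Sat(EG (a -> (EX r)))| = |{s0, s2, s3, s6, s7, s8}| = 6.

6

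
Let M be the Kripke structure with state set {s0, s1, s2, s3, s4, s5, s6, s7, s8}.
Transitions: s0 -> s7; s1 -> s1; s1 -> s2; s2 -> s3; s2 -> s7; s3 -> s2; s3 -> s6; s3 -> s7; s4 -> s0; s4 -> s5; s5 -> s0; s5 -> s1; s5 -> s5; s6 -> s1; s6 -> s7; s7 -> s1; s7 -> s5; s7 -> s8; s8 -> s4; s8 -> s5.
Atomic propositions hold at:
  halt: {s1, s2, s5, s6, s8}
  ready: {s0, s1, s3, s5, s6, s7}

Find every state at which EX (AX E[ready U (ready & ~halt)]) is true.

Sat(~halt) = {s0, s3, s4, s7}
Sat(ready & ~halt) = {s0, s3, s7}
E[ready U (ready & ~halt)]: least fixpoint, start Z0 = Sat((ready & ~halt)) = {s0, s3, s7}, add states in Sat(ready) with some successor in Z. Z1 = {s0, s3, s5, s6, s7}; fixed.
Sat(E[ready U (ready & ~halt)]) = {s0, s3, s5, s6, s7}
Sat(AX E[ready U (ready & ~halt)]) = {s : every successor in {s0, s3, s5, s6, s7}} = {s0, s2, s4}
Sat(EX (AX E[ready U (ready & ~halt)])) = {s : some successor in {s0, s2, s4}} = {s1, s3, s4, s5, s8}

{s1, s3, s4, s5, s8}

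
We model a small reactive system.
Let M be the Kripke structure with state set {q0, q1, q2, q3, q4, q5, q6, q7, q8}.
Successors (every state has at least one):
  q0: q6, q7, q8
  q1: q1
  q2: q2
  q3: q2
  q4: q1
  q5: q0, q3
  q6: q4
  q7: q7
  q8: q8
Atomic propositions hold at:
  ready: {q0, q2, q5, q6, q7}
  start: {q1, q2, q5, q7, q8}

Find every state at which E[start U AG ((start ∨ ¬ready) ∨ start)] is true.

Sat(¬ready) = {q1, q3, q4, q8}
Sat(start ∨ ¬ready) = {q1, q2, q3, q4, q5, q7, q8}
Sat((start ∨ ¬ready) ∨ start) = {q1, q2, q3, q4, q5, q7, q8}
AG ((start ∨ ¬ready) ∨ start): greatest fixpoint, start Z0 = {q1, q2, q3, q4, q5, q7, q8}, keep only states in Sat with every successor in Z. Z1 = {q1, q2, q3, q4, q7, q8}; fixed.
Sat(AG ((start ∨ ¬ready) ∨ start)) = {q1, q2, q3, q4, q7, q8}
E[start U AG ((start ∨ ¬ready) ∨ start)]: least fixpoint, start Z0 = Sat(AG ((start ∨ ¬ready) ∨ start)) = {q1, q2, q3, q4, q7, q8}, add states in Sat(start) with some successor in Z. Z1 = {q1, q2, q3, q4, q5, q7, q8}; fixed.
Sat(E[start U AG ((start ∨ ¬ready) ∨ start)]) = {q1, q2, q3, q4, q5, q7, q8}

{q1, q2, q3, q4, q5, q7, q8}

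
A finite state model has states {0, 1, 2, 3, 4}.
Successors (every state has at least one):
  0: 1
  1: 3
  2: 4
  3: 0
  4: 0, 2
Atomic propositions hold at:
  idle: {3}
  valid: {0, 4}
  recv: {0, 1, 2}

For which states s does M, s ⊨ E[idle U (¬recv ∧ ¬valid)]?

Sat(¬recv) = {3, 4}
Sat(¬valid) = {1, 2, 3}
Sat(¬recv ∧ ¬valid) = {3}
E[idle U (¬recv ∧ ¬valid)]: least fixpoint, start Z0 = Sat((¬recv ∧ ¬valid)) = {3}, add states in Sat(idle) with some successor in Z. Already a fixed point.
Sat(E[idle U (¬recv ∧ ¬valid)]) = {3}

{3}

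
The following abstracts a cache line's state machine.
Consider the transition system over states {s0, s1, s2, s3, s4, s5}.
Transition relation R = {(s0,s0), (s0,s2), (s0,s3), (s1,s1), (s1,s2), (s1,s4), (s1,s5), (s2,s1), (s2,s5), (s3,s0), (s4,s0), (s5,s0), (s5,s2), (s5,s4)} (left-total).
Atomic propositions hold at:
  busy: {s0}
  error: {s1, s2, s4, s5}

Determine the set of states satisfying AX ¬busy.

Sat(¬busy) = {s1, s2, s3, s4, s5}
Sat(AX ¬busy) = {s : every successor in {s1, s2, s3, s4, s5}} = {s1, s2}

{s1, s2}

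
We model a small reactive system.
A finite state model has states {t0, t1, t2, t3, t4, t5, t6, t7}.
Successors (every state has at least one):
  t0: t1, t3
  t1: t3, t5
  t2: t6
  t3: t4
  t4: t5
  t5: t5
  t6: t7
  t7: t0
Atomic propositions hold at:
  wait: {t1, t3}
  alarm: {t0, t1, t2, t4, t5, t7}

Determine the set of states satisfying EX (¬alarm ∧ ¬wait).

Sat(¬alarm) = {t3, t6}
Sat(¬wait) = {t0, t2, t4, t5, t6, t7}
Sat(¬alarm ∧ ¬wait) = {t6}
Sat(EX (¬alarm ∧ ¬wait)) = {s : some successor in {t6}} = {t2}

{t2}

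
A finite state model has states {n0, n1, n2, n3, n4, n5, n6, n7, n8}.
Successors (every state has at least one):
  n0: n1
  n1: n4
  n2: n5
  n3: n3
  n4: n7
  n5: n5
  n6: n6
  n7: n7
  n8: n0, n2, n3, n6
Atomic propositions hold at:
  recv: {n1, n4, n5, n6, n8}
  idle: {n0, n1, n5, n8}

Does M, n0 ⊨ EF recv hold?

EF recv: least fixpoint, start Z0 = {n1, n4, n5, n6, n8}, add states with some successor in Z. Z1 = {n0, n1, n2, n4, n5, n6, n8}; fixed.
Sat(EF recv) = {n0, n1, n2, n4, n5, n6, n8}
n0 ∈ Sat(EF recv) = {n0, n1, n2, n4, n5, n6, n8}, so the formula holds at n0.

Yes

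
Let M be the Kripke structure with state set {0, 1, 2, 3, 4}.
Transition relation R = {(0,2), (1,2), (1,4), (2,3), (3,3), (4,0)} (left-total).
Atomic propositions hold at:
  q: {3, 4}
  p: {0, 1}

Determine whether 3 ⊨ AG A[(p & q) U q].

Yes

Sat(p & q) = ∅
A[(p & q) U q]: least fixpoint, start Z0 = Sat(q) = {3, 4}, add states in Sat(p & q) with every successor in Z. Already a fixed point.
Sat(A[(p & q) U q]) = {3, 4}
AG A[(p & q) U q]: greatest fixpoint, start Z0 = {3, 4}, keep only states in Sat with every successor in Z. Z1 = {3}; fixed.
Sat(AG A[(p & q) U q]) = {3}
3 ∈ Sat(AG A[(p & q) U q]) = {3}, so the formula holds at 3.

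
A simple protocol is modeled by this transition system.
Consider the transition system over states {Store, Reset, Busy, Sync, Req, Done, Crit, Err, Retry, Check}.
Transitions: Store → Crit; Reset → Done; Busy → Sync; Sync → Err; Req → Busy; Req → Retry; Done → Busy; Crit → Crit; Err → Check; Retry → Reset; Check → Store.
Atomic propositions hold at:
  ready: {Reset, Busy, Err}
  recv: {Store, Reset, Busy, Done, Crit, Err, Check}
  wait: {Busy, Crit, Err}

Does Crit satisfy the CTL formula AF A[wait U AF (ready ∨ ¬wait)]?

Sat(¬wait) = {Store, Reset, Sync, Req, Done, Retry, Check}
Sat(ready ∨ ¬wait) = {Store, Reset, Busy, Sync, Req, Done, Err, Retry, Check}
AF (ready ∨ ¬wait): least fixpoint, start Z0 = {Store, Reset, Busy, Sync, Req, Done, Err, Retry, Check}, add states with every successor in Z. Already a fixed point.
Sat(AF (ready ∨ ¬wait)) = {Store, Reset, Busy, Sync, Req, Done, Err, Retry, Check}
A[wait U AF (ready ∨ ¬wait)]: least fixpoint, start Z0 = Sat(AF (ready ∨ ¬wait)) = {Store, Reset, Busy, Sync, Req, Done, Err, Retry, Check}, add states in Sat(wait) with every successor in Z. Already a fixed point.
Sat(A[wait U AF (ready ∨ ¬wait)]) = {Store, Reset, Busy, Sync, Req, Done, Err, Retry, Check}
AF A[wait U AF (ready ∨ ¬wait)]: least fixpoint, start Z0 = {Store, Reset, Busy, Sync, Req, Done, Err, Retry, Check}, add states with every successor in Z. Already a fixed point.
Sat(AF A[wait U AF (ready ∨ ¬wait)]) = {Store, Reset, Busy, Sync, Req, Done, Err, Retry, Check}
Crit ∉ Sat(AF A[wait U AF (ready ∨ ¬wait)]) = {Store, Reset, Busy, Sync, Req, Done, Err, Retry, Check}, so the formula does not hold at Crit.

No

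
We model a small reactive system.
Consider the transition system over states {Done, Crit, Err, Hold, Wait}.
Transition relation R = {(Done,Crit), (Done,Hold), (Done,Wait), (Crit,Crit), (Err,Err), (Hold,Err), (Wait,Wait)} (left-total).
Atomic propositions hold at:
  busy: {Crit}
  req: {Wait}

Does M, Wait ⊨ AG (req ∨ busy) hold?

Sat(req ∨ busy) = {Crit, Wait}
AG (req ∨ busy): greatest fixpoint, start Z0 = {Crit, Wait}, keep only states in Sat with every successor in Z. Already a fixed point.
Sat(AG (req ∨ busy)) = {Crit, Wait}
Wait ∈ Sat(AG (req ∨ busy)) = {Crit, Wait}, so the formula holds at Wait.

Yes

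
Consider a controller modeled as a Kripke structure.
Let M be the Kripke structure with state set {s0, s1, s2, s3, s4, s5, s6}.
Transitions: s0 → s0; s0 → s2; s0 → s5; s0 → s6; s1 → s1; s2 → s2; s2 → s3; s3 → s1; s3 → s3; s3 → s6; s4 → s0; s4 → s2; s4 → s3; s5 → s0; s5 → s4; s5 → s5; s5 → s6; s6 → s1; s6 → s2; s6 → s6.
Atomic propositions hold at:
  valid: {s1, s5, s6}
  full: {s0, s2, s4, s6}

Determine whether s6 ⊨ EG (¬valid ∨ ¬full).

Sat(¬valid) = {s0, s2, s3, s4}
Sat(¬full) = {s1, s3, s5}
Sat(¬valid ∨ ¬full) = {s0, s1, s2, s3, s4, s5}
EG (¬valid ∨ ¬full): greatest fixpoint, start Z0 = {s0, s1, s2, s3, s4, s5}, keep only states in Sat with some successor in Z. Already a fixed point.
Sat(EG (¬valid ∨ ¬full)) = {s0, s1, s2, s3, s4, s5}
s6 ∉ Sat(EG (¬valid ∨ ¬full)) = {s0, s1, s2, s3, s4, s5}, so the formula does not hold at s6.

No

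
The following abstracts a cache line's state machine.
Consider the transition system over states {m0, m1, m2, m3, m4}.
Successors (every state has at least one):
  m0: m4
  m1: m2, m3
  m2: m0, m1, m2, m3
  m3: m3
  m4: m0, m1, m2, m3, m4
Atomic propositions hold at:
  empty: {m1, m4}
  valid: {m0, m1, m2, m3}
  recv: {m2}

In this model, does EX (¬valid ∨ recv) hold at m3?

No

Sat(¬valid) = {m4}
Sat(¬valid ∨ recv) = {m2, m4}
Sat(EX (¬valid ∨ recv)) = {s : some successor in {m2, m4}} = {m0, m1, m2, m4}
m3 ∉ Sat(EX (¬valid ∨ recv)) = {m0, m1, m2, m4}, so the formula does not hold at m3.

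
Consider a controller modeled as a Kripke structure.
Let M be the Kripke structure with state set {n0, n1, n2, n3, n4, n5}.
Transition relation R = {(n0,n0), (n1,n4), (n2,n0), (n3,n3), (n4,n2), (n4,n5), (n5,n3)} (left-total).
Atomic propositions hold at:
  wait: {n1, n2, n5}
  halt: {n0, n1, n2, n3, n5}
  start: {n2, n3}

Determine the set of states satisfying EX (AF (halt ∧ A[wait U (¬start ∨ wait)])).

Sat(¬start) = {n0, n1, n4, n5}
Sat(¬start ∨ wait) = {n0, n1, n2, n4, n5}
A[wait U (¬start ∨ wait)]: least fixpoint, start Z0 = Sat((¬start ∨ wait)) = {n0, n1, n2, n4, n5}, add states in Sat(wait) with every successor in Z. Already a fixed point.
Sat(A[wait U (¬start ∨ wait)]) = {n0, n1, n2, n4, n5}
Sat(halt ∧ A[wait U (¬start ∨ wait)]) = {n0, n1, n2, n5}
AF (halt ∧ A[wait U (¬start ∨ wait)]): least fixpoint, start Z0 = {n0, n1, n2, n5}, add states with every successor in Z. Z1 = {n0, n1, n2, n4, n5}; fixed.
Sat(AF (halt ∧ A[wait U (¬start ∨ wait)])) = {n0, n1, n2, n4, n5}
Sat(EX (AF (halt ∧ A[wait U (¬start ∨ wait)]))) = {s : some successor in {n0, n1, n2, n4, n5}} = {n0, n1, n2, n4}

{n0, n1, n2, n4}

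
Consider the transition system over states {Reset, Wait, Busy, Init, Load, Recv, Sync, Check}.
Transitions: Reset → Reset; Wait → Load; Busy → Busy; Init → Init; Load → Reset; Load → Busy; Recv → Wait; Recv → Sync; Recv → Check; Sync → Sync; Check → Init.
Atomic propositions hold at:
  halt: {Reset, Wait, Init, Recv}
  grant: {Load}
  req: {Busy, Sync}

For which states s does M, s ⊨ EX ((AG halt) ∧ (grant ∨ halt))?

{Reset, Init, Load, Check}

AG halt: greatest fixpoint, start Z0 = {Reset, Wait, Init, Recv}, keep only states in Sat with every successor in Z. Z1 = {Reset, Init}; fixed.
Sat(AG halt) = {Reset, Init}
Sat(grant ∨ halt) = {Reset, Wait, Init, Load, Recv}
Sat((AG halt) ∧ (grant ∨ halt)) = {Reset, Init}
Sat(EX ((AG halt) ∧ (grant ∨ halt))) = {s : some successor in {Reset, Init}} = {Reset, Init, Load, Check}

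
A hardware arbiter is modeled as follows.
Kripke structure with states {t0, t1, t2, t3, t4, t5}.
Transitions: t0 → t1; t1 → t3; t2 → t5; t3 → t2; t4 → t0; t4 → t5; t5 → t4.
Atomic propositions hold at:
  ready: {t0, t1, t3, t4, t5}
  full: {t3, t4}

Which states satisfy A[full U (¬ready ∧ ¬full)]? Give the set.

{t2, t3}

Sat(¬ready) = {t2}
Sat(¬full) = {t0, t1, t2, t5}
Sat(¬ready ∧ ¬full) = {t2}
A[full U (¬ready ∧ ¬full)]: least fixpoint, start Z0 = Sat((¬ready ∧ ¬full)) = {t2}, add states in Sat(full) with every successor in Z. Z1 = {t2, t3}; fixed.
Sat(A[full U (¬ready ∧ ¬full)]) = {t2, t3}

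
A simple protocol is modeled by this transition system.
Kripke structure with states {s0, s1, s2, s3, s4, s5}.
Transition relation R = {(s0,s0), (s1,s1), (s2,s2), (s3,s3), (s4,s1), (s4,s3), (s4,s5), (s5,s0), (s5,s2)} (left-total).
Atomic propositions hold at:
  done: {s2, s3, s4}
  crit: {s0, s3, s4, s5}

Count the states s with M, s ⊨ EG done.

3

EG done: greatest fixpoint, start Z0 = {s2, s3, s4}, keep only states in Sat with some successor in Z. Already a fixed point.
Sat(EG done) = {s2, s3, s4}
|Sat(EG done)| = |{s2, s3, s4}| = 3.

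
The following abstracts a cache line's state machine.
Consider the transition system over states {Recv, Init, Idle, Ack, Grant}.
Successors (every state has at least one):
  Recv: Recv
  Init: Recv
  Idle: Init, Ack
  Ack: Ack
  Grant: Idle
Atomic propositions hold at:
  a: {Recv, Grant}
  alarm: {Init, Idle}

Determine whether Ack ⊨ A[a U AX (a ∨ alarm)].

No

Sat(a ∨ alarm) = {Recv, Init, Idle, Grant}
Sat(AX (a ∨ alarm)) = {s : every successor in {Recv, Init, Idle, Grant}} = {Recv, Init, Grant}
A[a U AX (a ∨ alarm)]: least fixpoint, start Z0 = Sat(AX (a ∨ alarm)) = {Recv, Init, Grant}, add states in Sat(a) with every successor in Z. Already a fixed point.
Sat(A[a U AX (a ∨ alarm)]) = {Recv, Init, Grant}
Ack ∉ Sat(A[a U AX (a ∨ alarm)]) = {Recv, Init, Grant}, so the formula does not hold at Ack.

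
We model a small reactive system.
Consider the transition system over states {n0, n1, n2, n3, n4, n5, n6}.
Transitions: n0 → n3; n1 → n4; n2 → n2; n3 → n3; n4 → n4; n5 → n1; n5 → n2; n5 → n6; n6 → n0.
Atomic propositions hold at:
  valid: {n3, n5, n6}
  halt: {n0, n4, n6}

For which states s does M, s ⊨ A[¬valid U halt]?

Sat(¬valid) = {n0, n1, n2, n4}
A[¬valid U halt]: least fixpoint, start Z0 = Sat(halt) = {n0, n4, n6}, add states in Sat(¬valid) with every successor in Z. Z1 = {n0, n1, n4, n6}; fixed.
Sat(A[¬valid U halt]) = {n0, n1, n4, n6}

{n0, n1, n4, n6}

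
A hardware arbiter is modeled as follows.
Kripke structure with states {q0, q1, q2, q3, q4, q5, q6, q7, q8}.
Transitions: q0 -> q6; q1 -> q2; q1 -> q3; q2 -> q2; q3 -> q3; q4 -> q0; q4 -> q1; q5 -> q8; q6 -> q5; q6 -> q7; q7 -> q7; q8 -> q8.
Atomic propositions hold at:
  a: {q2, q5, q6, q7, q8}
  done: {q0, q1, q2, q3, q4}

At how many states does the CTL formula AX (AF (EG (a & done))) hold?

Sat(a & done) = {q2}
EG (a & done): greatest fixpoint, start Z0 = {q2}, keep only states in Sat with some successor in Z. Already a fixed point.
Sat(EG (a & done)) = {q2}
AF (EG (a & done)): least fixpoint, start Z0 = {q2}, add states with every successor in Z. Already a fixed point.
Sat(AF (EG (a & done))) = {q2}
Sat(AX (AF (EG (a & done)))) = {s : every successor in {q2}} = {q2}
|Sat(AX (AF (EG (a & done))))| = |{q2}| = 1.

1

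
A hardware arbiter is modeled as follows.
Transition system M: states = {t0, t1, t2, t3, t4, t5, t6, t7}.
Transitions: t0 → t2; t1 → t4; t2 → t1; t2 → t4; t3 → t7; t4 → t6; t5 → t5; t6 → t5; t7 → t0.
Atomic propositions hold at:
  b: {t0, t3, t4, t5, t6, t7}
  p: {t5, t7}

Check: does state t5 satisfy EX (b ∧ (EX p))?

Sat(EX p) = {s : some successor in {t5, t7}} = {t3, t5, t6}
Sat(b ∧ (EX p)) = {t3, t5, t6}
Sat(EX (b ∧ (EX p))) = {s : some successor in {t3, t5, t6}} = {t4, t5, t6}
t5 ∈ Sat(EX (b ∧ (EX p))) = {t4, t5, t6}, so the formula holds at t5.

Yes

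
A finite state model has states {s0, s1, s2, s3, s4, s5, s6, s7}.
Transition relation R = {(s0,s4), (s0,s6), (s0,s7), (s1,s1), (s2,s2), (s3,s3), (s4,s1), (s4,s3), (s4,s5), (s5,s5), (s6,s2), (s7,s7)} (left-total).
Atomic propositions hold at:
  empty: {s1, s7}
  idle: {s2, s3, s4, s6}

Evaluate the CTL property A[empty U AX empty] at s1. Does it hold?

Yes

Sat(AX empty) = {s : every successor in {s1, s7}} = {s1, s7}
A[empty U AX empty]: least fixpoint, start Z0 = Sat(AX empty) = {s1, s7}, add states in Sat(empty) with every successor in Z. Already a fixed point.
Sat(A[empty U AX empty]) = {s1, s7}
s1 ∈ Sat(A[empty U AX empty]) = {s1, s7}, so the formula holds at s1.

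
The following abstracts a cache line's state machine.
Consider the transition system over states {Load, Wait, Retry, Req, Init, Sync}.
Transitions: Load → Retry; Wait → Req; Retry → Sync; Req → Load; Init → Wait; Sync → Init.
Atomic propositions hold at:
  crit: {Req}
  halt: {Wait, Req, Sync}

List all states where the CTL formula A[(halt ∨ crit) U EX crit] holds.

Sat(halt ∨ crit) = {Wait, Req, Sync}
Sat(EX crit) = {s : some successor in {Req}} = {Wait}
A[(halt ∨ crit) U EX crit]: least fixpoint, start Z0 = Sat(EX crit) = {Wait}, add states in Sat(halt ∨ crit) with every successor in Z. Already a fixed point.
Sat(A[(halt ∨ crit) U EX crit]) = {Wait}

{Wait}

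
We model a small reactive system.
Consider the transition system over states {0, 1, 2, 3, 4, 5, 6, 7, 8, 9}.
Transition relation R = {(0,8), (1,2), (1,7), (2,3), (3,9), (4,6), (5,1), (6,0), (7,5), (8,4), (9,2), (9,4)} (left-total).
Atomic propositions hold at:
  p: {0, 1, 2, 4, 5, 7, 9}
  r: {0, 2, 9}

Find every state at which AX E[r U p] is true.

E[r U p]: least fixpoint, start Z0 = Sat(p) = {0, 1, 2, 4, 5, 7, 9}, add states in Sat(r) with some successor in Z. Already a fixed point.
Sat(E[r U p]) = {0, 1, 2, 4, 5, 7, 9}
Sat(AX E[r U p]) = {s : every successor in {0, 1, 2, 4, 5, 7, 9}} = {1, 3, 5, 6, 7, 8, 9}

{1, 3, 5, 6, 7, 8, 9}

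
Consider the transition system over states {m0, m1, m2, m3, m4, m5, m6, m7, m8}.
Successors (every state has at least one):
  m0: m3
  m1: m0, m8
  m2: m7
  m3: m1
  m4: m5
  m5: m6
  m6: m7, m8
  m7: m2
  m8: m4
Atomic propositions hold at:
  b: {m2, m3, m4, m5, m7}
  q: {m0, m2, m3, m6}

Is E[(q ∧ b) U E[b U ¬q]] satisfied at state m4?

Sat(q ∧ b) = {m2, m3}
Sat(¬q) = {m1, m4, m5, m7, m8}
E[b U ¬q]: least fixpoint, start Z0 = Sat(¬q) = {m1, m4, m5, m7, m8}, add states in Sat(b) with some successor in Z. Z1 = {m1, m2, m3, m4, m5, m7, m8}; fixed.
Sat(E[b U ¬q]) = {m1, m2, m3, m4, m5, m7, m8}
E[(q ∧ b) U E[b U ¬q]]: least fixpoint, start Z0 = Sat(E[b U ¬q]) = {m1, m2, m3, m4, m5, m7, m8}, add states in Sat(q ∧ b) with some successor in Z. Already a fixed point.
Sat(E[(q ∧ b) U E[b U ¬q]]) = {m1, m2, m3, m4, m5, m7, m8}
m4 ∈ Sat(E[(q ∧ b) U E[b U ¬q]]) = {m1, m2, m3, m4, m5, m7, m8}, so the formula holds at m4.

Yes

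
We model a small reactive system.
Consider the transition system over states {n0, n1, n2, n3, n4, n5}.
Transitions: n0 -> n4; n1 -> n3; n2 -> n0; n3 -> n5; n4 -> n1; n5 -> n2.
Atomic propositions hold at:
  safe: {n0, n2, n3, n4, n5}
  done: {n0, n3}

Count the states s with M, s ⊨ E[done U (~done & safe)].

Sat(~done) = {n1, n2, n4, n5}
Sat(~done & safe) = {n2, n4, n5}
E[done U (~done & safe)]: least fixpoint, start Z0 = Sat((~done & safe)) = {n2, n4, n5}, add states in Sat(done) with some successor in Z. Z1 = {n0, n2, n3, n4, n5}; fixed.
Sat(E[done U (~done & safe)]) = {n0, n2, n3, n4, n5}
|Sat(E[done U (~done & safe)])| = |{n0, n2, n3, n4, n5}| = 5.

5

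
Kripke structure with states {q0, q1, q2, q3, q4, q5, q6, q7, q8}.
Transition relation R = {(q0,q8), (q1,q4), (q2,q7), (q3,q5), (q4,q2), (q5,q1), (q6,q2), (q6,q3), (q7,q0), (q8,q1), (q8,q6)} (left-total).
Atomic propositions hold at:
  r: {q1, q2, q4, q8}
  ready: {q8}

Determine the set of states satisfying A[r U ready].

A[r U ready]: least fixpoint, start Z0 = Sat(ready) = {q8}, add states in Sat(r) with every successor in Z. Already a fixed point.
Sat(A[r U ready]) = {q8}

{q8}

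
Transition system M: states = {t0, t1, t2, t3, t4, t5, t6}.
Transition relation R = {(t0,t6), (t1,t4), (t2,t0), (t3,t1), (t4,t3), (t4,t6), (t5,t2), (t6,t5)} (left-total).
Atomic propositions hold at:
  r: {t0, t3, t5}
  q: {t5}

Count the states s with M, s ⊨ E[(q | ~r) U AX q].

3

Sat(~r) = {t1, t2, t4, t6}
Sat(q | ~r) = {t1, t2, t4, t5, t6}
Sat(AX q) = {s : every successor in {t5}} = {t6}
E[(q | ~r) U AX q]: least fixpoint, start Z0 = Sat(AX q) = {t6}, add states in Sat(q | ~r) with some successor in Z. Z1 = {t4, t6}; Z2 = {t1, t4, t6}; fixed.
Sat(E[(q | ~r) U AX q]) = {t1, t4, t6}
|Sat(E[(q | ~r) U AX q])| = |{t1, t4, t6}| = 3.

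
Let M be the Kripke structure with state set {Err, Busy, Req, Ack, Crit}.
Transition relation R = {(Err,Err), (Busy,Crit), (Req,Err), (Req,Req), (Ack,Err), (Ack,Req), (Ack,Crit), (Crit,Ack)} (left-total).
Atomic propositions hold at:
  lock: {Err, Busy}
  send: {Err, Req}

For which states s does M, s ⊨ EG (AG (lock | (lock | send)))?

Sat(lock | send) = {Err, Busy, Req}
Sat(lock | (lock | send)) = {Err, Busy, Req}
AG (lock | (lock | send)): greatest fixpoint, start Z0 = {Err, Busy, Req}, keep only states in Sat with every successor in Z. Z1 = {Err, Req}; fixed.
Sat(AG (lock | (lock | send))) = {Err, Req}
EG (AG (lock | (lock | send))): greatest fixpoint, start Z0 = {Err, Req}, keep only states in Sat with some successor in Z. Already a fixed point.
Sat(EG (AG (lock | (lock | send)))) = {Err, Req}

{Err, Req}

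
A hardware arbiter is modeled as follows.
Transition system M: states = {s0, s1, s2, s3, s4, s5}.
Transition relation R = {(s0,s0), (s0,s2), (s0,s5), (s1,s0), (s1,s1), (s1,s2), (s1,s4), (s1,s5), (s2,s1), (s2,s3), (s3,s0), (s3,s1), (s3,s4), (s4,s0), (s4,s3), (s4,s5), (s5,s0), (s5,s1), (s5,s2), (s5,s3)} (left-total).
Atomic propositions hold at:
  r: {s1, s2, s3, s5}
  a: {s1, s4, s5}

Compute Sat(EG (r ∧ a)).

{s1, s5}

Sat(r ∧ a) = {s1, s5}
EG (r ∧ a): greatest fixpoint, start Z0 = {s1, s5}, keep only states in Sat with some successor in Z. Already a fixed point.
Sat(EG (r ∧ a)) = {s1, s5}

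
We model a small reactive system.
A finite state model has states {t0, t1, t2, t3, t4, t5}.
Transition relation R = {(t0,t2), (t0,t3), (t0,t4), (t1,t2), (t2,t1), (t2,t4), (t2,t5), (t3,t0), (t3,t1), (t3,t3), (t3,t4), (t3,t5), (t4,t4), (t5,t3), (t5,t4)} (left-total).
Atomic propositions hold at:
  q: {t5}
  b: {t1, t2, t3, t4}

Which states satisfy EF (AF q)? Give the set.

AF q: least fixpoint, start Z0 = {t5}, add states with every successor in Z. Already a fixed point.
Sat(AF q) = {t5}
EF (AF q): least fixpoint, start Z0 = {t5}, add states with some successor in Z. Z1 = {t2, t3, t5}; Z2 = {t0, t1, t2, t3, t5}; fixed.
Sat(EF (AF q)) = {t0, t1, t2, t3, t5}

{t0, t1, t2, t3, t5}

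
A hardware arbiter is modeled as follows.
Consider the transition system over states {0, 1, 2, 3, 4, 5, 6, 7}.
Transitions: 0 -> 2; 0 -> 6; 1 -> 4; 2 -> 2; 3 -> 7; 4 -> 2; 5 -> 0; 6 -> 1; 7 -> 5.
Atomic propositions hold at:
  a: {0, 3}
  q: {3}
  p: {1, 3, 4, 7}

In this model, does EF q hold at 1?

EF q: least fixpoint, start Z0 = {3}, add states with some successor in Z. Already a fixed point.
Sat(EF q) = {3}
1 ∉ Sat(EF q) = {3}, so the formula does not hold at 1.

No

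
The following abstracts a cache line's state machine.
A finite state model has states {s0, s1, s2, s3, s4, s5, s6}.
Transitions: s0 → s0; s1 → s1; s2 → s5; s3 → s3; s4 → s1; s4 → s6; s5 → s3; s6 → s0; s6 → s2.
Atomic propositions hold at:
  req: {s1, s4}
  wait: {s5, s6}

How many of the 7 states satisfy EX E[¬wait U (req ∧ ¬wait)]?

2

Sat(¬wait) = {s0, s1, s2, s3, s4}
Sat(req ∧ ¬wait) = {s1, s4}
E[¬wait U (req ∧ ¬wait)]: least fixpoint, start Z0 = Sat((req ∧ ¬wait)) = {s1, s4}, add states in Sat(¬wait) with some successor in Z. Already a fixed point.
Sat(E[¬wait U (req ∧ ¬wait)]) = {s1, s4}
Sat(EX E[¬wait U (req ∧ ¬wait)]) = {s : some successor in {s1, s4}} = {s1, s4}
|Sat(EX E[¬wait U (req ∧ ¬wait)])| = |{s1, s4}| = 2.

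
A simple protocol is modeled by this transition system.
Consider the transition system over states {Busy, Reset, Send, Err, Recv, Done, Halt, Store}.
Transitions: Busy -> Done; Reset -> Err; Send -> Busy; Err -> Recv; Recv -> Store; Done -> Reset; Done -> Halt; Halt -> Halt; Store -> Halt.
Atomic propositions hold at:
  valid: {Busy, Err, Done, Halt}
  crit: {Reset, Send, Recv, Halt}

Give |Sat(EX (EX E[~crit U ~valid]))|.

5

Sat(~crit) = {Busy, Err, Done, Store}
Sat(~valid) = {Reset, Send, Recv, Store}
E[~crit U ~valid]: least fixpoint, start Z0 = Sat(~valid) = {Reset, Send, Recv, Store}, add states in Sat(~crit) with some successor in Z. Z1 = {Reset, Send, Err, Recv, Done, Store}; Z2 = {Busy, Reset, Send, Err, Recv, Done, Store}; fixed.
Sat(E[~crit U ~valid]) = {Busy, Reset, Send, Err, Recv, Done, Store}
Sat(EX E[~crit U ~valid]) = {s : some successor in {Busy, Reset, Send, Err, Recv, Done, Store}} = {Busy, Reset, Send, Err, Recv, Done}
Sat(EX (EX E[~crit U ~valid])) = {s : some successor in {Busy, Reset, Send, Err, Recv, Done}} = {Busy, Reset, Send, Err, Done}
|Sat(EX (EX E[~crit U ~valid]))| = |{Busy, Reset, Send, Err, Done}| = 5.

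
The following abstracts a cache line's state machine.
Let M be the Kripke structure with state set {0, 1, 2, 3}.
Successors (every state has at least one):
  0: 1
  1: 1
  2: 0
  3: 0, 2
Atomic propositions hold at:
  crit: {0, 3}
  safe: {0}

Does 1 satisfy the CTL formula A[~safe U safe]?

No

Sat(~safe) = {1, 2, 3}
A[~safe U safe]: least fixpoint, start Z0 = Sat(safe) = {0}, add states in Sat(~safe) with every successor in Z. Z1 = {0, 2}; Z2 = {0, 2, 3}; fixed.
Sat(A[~safe U safe]) = {0, 2, 3}
1 ∉ Sat(A[~safe U safe]) = {0, 2, 3}, so the formula does not hold at 1.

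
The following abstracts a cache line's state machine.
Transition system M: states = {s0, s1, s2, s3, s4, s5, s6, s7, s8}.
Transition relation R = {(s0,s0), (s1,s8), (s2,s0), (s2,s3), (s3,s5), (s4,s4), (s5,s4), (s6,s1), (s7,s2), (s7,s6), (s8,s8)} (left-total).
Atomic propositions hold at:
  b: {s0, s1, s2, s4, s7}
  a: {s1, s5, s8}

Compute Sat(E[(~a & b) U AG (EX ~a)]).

Sat(~a) = {s0, s2, s3, s4, s6, s7}
Sat(~a & b) = {s0, s2, s4, s7}
Sat(EX ~a) = {s : some successor in {s0, s2, s3, s4, s6, s7}} = {s0, s2, s4, s5, s7}
AG (EX ~a): greatest fixpoint, start Z0 = {s0, s2, s4, s5, s7}, keep only states in Sat with every successor in Z. Z1 = {s0, s4, s5}; fixed.
Sat(AG (EX ~a)) = {s0, s4, s5}
E[(~a & b) U AG (EX ~a)]: least fixpoint, start Z0 = Sat(AG (EX ~a)) = {s0, s4, s5}, add states in Sat(~a & b) with some successor in Z. Z1 = {s0, s2, s4, s5}; Z2 = {s0, s2, s4, s5, s7}; fixed.
Sat(E[(~a & b) U AG (EX ~a)]) = {s0, s2, s4, s5, s7}

{s0, s2, s4, s5, s7}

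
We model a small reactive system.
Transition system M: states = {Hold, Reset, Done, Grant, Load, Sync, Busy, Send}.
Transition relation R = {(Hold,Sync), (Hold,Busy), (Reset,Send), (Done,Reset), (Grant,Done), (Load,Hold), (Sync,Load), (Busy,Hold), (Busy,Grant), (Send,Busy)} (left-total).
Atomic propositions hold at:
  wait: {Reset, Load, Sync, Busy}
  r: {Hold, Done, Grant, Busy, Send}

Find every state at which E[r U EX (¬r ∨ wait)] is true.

{Hold, Done, Grant, Sync, Busy, Send}

Sat(¬r) = {Reset, Load, Sync}
Sat(¬r ∨ wait) = {Reset, Load, Sync, Busy}
Sat(EX (¬r ∨ wait)) = {s : some successor in {Reset, Load, Sync, Busy}} = {Hold, Done, Sync, Send}
E[r U EX (¬r ∨ wait)]: least fixpoint, start Z0 = Sat(EX (¬r ∨ wait)) = {Hold, Done, Sync, Send}, add states in Sat(r) with some successor in Z. Z1 = {Hold, Done, Grant, Sync, Busy, Send}; fixed.
Sat(E[r U EX (¬r ∨ wait)]) = {Hold, Done, Grant, Sync, Busy, Send}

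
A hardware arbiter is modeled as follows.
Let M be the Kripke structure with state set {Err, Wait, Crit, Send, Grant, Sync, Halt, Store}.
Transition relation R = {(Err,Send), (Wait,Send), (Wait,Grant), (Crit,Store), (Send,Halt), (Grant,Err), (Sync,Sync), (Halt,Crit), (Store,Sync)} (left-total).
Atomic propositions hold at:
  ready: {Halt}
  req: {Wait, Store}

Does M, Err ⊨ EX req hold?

No

Sat(EX req) = {s : some successor in {Wait, Store}} = {Crit}
Err ∉ Sat(EX req) = {Crit}, so the formula does not hold at Err.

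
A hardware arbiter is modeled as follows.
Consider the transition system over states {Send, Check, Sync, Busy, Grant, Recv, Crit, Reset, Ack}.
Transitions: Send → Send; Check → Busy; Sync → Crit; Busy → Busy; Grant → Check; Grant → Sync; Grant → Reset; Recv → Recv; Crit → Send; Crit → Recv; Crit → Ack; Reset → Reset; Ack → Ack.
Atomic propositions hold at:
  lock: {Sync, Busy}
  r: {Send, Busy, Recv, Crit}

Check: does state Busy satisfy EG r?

EG r: greatest fixpoint, start Z0 = {Send, Busy, Recv, Crit}, keep only states in Sat with some successor in Z. Already a fixed point.
Sat(EG r) = {Send, Busy, Recv, Crit}
Busy ∈ Sat(EG r) = {Send, Busy, Recv, Crit}, so the formula holds at Busy.

Yes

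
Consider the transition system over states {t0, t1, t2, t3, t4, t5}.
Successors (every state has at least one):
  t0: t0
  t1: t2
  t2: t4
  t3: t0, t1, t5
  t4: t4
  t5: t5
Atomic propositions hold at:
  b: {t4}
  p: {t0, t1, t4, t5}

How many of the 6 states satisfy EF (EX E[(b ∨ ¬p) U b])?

Sat(¬p) = {t2, t3}
Sat(b ∨ ¬p) = {t2, t3, t4}
E[(b ∨ ¬p) U b]: least fixpoint, start Z0 = Sat(b) = {t4}, add states in Sat(b ∨ ¬p) with some successor in Z. Z1 = {t2, t4}; fixed.
Sat(E[(b ∨ ¬p) U b]) = {t2, t4}
Sat(EX E[(b ∨ ¬p) U b]) = {s : some successor in {t2, t4}} = {t1, t2, t4}
EF (EX E[(b ∨ ¬p) U b]): least fixpoint, start Z0 = {t1, t2, t4}, add states with some successor in Z. Z1 = {t1, t2, t3, t4}; fixed.
Sat(EF (EX E[(b ∨ ¬p) U b])) = {t1, t2, t3, t4}
|Sat(EF (EX E[(b ∨ ¬p) U b]))| = |{t1, t2, t3, t4}| = 4.

4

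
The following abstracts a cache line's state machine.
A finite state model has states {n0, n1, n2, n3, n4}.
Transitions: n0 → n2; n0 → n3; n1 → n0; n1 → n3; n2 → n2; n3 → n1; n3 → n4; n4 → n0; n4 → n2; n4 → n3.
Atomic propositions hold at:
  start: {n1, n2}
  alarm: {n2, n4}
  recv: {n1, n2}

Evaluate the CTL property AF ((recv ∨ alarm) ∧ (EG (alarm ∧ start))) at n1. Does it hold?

Sat(recv ∨ alarm) = {n1, n2, n4}
Sat(alarm ∧ start) = {n2}
EG (alarm ∧ start): greatest fixpoint, start Z0 = {n2}, keep only states in Sat with some successor in Z. Already a fixed point.
Sat(EG (alarm ∧ start)) = {n2}
Sat((recv ∨ alarm) ∧ (EG (alarm ∧ start))) = {n2}
AF ((recv ∨ alarm) ∧ (EG (alarm ∧ start))): least fixpoint, start Z0 = {n2}, add states with every successor in Z. Already a fixed point.
Sat(AF ((recv ∨ alarm) ∧ (EG (alarm ∧ start)))) = {n2}
n1 ∉ Sat(AF ((recv ∨ alarm) ∧ (EG (alarm ∧ start)))) = {n2}, so the formula does not hold at n1.

No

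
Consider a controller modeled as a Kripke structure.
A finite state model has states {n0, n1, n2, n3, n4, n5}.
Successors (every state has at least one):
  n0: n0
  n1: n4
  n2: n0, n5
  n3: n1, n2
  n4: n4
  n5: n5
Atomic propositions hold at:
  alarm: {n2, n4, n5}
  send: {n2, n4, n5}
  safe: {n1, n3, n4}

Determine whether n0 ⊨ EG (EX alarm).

No

Sat(EX alarm) = {s : some successor in {n2, n4, n5}} = {n1, n2, n3, n4, n5}
EG (EX alarm): greatest fixpoint, start Z0 = {n1, n2, n3, n4, n5}, keep only states in Sat with some successor in Z. Already a fixed point.
Sat(EG (EX alarm)) = {n1, n2, n3, n4, n5}
n0 ∉ Sat(EG (EX alarm)) = {n1, n2, n3, n4, n5}, so the formula does not hold at n0.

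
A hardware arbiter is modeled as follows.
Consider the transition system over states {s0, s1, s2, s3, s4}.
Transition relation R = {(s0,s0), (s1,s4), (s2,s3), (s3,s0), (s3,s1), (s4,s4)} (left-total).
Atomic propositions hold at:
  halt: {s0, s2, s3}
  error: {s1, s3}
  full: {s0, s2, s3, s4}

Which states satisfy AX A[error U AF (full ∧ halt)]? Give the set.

{s0, s2}

Sat(full ∧ halt) = {s0, s2, s3}
AF (full ∧ halt): least fixpoint, start Z0 = {s0, s2, s3}, add states with every successor in Z. Already a fixed point.
Sat(AF (full ∧ halt)) = {s0, s2, s3}
A[error U AF (full ∧ halt)]: least fixpoint, start Z0 = Sat(AF (full ∧ halt)) = {s0, s2, s3}, add states in Sat(error) with every successor in Z. Already a fixed point.
Sat(A[error U AF (full ∧ halt)]) = {s0, s2, s3}
Sat(AX A[error U AF (full ∧ halt)]) = {s : every successor in {s0, s2, s3}} = {s0, s2}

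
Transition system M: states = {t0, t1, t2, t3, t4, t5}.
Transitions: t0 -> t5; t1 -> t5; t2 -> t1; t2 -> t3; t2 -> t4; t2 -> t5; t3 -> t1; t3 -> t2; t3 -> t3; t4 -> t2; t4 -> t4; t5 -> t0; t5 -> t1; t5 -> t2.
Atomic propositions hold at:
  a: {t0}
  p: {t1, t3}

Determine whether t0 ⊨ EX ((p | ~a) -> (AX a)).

Sat(~a) = {t1, t2, t3, t4, t5}
Sat(p | ~a) = {t1, t2, t3, t4, t5}
Sat(AX a) = {s : every successor in {t0}} = ∅
Sat((p | ~a) -> (AX a)) = {t0}
Sat(EX ((p | ~a) -> (AX a))) = {s : some successor in {t0}} = {t5}
t0 ∉ Sat(EX ((p | ~a) -> (AX a))) = {t5}, so the formula does not hold at t0.

No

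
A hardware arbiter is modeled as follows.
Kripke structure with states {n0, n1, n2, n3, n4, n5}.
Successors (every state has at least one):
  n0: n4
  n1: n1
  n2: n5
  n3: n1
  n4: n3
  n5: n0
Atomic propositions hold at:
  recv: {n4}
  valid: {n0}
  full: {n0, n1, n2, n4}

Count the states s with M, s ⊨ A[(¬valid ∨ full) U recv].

Sat(¬valid) = {n1, n2, n3, n4, n5}
Sat(¬valid ∨ full) = {n0, n1, n2, n3, n4, n5}
A[(¬valid ∨ full) U recv]: least fixpoint, start Z0 = Sat(recv) = {n4}, add states in Sat(¬valid ∨ full) with every successor in Z. Z1 = {n0, n4}; Z2 = {n0, n4, n5}; Z3 = {n0, n2, n4, n5}; fixed.
Sat(A[(¬valid ∨ full) U recv]) = {n0, n2, n4, n5}
|Sat(A[(¬valid ∨ full) U recv])| = |{n0, n2, n4, n5}| = 4.

4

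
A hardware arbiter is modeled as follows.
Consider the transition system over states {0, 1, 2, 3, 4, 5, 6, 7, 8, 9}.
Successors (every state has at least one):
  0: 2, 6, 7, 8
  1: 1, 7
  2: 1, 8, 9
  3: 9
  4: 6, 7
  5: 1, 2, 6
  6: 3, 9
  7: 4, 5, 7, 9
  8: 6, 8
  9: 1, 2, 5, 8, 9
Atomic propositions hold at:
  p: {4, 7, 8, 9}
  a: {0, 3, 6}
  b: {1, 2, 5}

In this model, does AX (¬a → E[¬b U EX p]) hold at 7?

No

Sat(¬a) = {1, 2, 4, 5, 7, 8, 9}
Sat(¬b) = {0, 3, 4, 6, 7, 8, 9}
Sat(EX p) = {s : some successor in {4, 7, 8, 9}} = {0, 1, 2, 3, 4, 6, 7, 8, 9}
E[¬b U EX p]: least fixpoint, start Z0 = Sat(EX p) = {0, 1, 2, 3, 4, 6, 7, 8, 9}, add states in Sat(¬b) with some successor in Z. Already a fixed point.
Sat(E[¬b U EX p]) = {0, 1, 2, 3, 4, 6, 7, 8, 9}
Sat(¬a → E[¬b U EX p]) = {0, 1, 2, 3, 4, 6, 7, 8, 9}
Sat(AX (¬a → E[¬b U EX p])) = {s : every successor in {0, 1, 2, 3, 4, 6, 7, 8, 9}} = {0, 1, 2, 3, 4, 5, 6, 8}
7 ∉ Sat(AX (¬a → E[¬b U EX p])) = {0, 1, 2, 3, 4, 5, 6, 8}, so the formula does not hold at 7.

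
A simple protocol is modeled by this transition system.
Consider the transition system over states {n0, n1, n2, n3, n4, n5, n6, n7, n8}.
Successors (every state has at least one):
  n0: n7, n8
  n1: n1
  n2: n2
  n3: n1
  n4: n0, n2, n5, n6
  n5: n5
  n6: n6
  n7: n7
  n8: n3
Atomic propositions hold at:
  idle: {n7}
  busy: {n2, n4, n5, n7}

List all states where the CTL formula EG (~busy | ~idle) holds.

{n0, n1, n2, n3, n4, n5, n6, n8}

Sat(~busy) = {n0, n1, n3, n6, n8}
Sat(~idle) = {n0, n1, n2, n3, n4, n5, n6, n8}
Sat(~busy | ~idle) = {n0, n1, n2, n3, n4, n5, n6, n8}
EG (~busy | ~idle): greatest fixpoint, start Z0 = {n0, n1, n2, n3, n4, n5, n6, n8}, keep only states in Sat with some successor in Z. Already a fixed point.
Sat(EG (~busy | ~idle)) = {n0, n1, n2, n3, n4, n5, n6, n8}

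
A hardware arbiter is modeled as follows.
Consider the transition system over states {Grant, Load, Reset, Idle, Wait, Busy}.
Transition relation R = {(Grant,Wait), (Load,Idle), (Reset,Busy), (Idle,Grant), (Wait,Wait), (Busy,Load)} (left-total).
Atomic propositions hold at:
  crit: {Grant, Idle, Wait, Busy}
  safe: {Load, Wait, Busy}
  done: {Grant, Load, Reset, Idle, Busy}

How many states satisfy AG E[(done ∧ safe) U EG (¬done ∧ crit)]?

Sat(done ∧ safe) = {Load, Busy}
Sat(¬done) = {Wait}
Sat(¬done ∧ crit) = {Wait}
EG (¬done ∧ crit): greatest fixpoint, start Z0 = {Wait}, keep only states in Sat with some successor in Z. Already a fixed point.
Sat(EG (¬done ∧ crit)) = {Wait}
E[(done ∧ safe) U EG (¬done ∧ crit)]: least fixpoint, start Z0 = Sat(EG (¬done ∧ crit)) = {Wait}, add states in Sat(done ∧ safe) with some successor in Z. Already a fixed point.
Sat(E[(done ∧ safe) U EG (¬done ∧ crit)]) = {Wait}
AG E[(done ∧ safe) U EG (¬done ∧ crit)]: greatest fixpoint, start Z0 = {Wait}, keep only states in Sat with every successor in Z. Already a fixed point.
Sat(AG E[(done ∧ safe) U EG (¬done ∧ crit)]) = {Wait}
|Sat(AG E[(done ∧ safe) U EG (¬done ∧ crit)])| = |{Wait}| = 1.

1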